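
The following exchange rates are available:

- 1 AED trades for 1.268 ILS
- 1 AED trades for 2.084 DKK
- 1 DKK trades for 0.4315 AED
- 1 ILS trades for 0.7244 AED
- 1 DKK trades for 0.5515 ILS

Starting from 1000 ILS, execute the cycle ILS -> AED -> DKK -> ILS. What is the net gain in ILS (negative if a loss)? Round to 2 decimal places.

-167.43

1000 ILS × 0.7244 = 724.4 AED
724.4 AED × 2.084 = 1509.6496 DKK
1509.6496 DKK × 0.5515 = 832.5717544 ILS
Net change: 832.5717544 − 1000 = -167.4282456 ILS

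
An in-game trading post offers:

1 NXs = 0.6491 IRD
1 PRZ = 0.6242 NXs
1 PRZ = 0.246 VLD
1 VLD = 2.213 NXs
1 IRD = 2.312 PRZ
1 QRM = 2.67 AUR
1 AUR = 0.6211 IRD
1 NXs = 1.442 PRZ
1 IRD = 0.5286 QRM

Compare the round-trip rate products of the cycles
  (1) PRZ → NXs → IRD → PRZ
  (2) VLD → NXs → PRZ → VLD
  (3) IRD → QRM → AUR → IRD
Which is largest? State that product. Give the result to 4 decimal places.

(1) 0.6242 × 0.6491 × 2.312 = 0.93675
(2) 2.213 × 1.442 × 0.246 = 0.78502
(3) 0.5286 × 2.67 × 0.6211 = 0.87660
Highest is cycle (1) at 0.9367 (≤1, no arbitrage).

0.9367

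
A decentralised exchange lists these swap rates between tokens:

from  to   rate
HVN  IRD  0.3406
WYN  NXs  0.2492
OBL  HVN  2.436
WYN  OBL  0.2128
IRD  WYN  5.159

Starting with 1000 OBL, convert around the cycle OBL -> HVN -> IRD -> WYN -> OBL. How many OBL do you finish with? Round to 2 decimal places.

910.88

1000 OBL × 2.436 = 2436 HVN
2436 HVN × 0.3406 = 829.7016 IRD
829.7016 IRD × 5.159 = 4280.4305544 WYN
4280.4305544 WYN × 0.2128 = 910.87562197632 OBL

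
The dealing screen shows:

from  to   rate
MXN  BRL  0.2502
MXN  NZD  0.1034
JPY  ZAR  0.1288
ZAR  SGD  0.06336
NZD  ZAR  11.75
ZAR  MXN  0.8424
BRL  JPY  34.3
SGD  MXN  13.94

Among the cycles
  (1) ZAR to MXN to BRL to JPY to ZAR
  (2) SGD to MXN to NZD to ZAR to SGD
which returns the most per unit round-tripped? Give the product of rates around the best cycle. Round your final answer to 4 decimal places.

(1) 0.8424 × 0.2502 × 34.3 × 0.1288 = 0.93114
(2) 13.94 × 0.1034 × 11.75 × 0.06336 = 1.07309
Highest is cycle (2) at 1.0731 (>1, arbitrage).

1.0731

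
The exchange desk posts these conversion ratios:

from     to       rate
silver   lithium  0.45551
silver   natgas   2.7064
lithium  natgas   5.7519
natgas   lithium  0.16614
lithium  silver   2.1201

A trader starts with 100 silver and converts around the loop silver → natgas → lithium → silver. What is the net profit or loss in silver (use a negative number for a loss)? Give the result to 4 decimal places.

-4.6715

100 silver × 2.7064 = 270.64 natgas
270.64 natgas × 0.16614 = 44.9641296 lithium
44.9641296 lithium × 2.1201 = 95.32845116496 silver
Net change: 95.32845116496 − 100 = -4.67154883504 silver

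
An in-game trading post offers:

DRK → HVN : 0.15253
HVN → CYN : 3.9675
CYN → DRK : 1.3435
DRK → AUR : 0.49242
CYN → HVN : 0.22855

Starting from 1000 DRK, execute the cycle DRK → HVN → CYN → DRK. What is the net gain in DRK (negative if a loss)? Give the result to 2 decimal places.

-186.96

1000 DRK × 0.15253 = 152.53 HVN
152.53 HVN × 3.9675 = 605.162775 CYN
605.162775 CYN × 1.3435 = 813.0361882125 DRK
Net change: 813.0361882125 − 1000 = -186.9638117875 DRK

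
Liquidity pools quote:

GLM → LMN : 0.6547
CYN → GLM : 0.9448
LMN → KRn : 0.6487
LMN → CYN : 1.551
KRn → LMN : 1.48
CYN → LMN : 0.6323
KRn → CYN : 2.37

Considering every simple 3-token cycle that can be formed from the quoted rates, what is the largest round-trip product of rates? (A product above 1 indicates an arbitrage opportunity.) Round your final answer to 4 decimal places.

CYN→LMN→KRn→CYN: 0.6323 × 0.6487 × 2.37 = 0.97211
CYN→GLM→LMN→CYN: 0.9448 × 0.6547 × 1.551 = 0.95939
Maximum is CYN→LMN→KRn→CYN at 0.9721; no arbitrage — every cycle loses value.

0.9721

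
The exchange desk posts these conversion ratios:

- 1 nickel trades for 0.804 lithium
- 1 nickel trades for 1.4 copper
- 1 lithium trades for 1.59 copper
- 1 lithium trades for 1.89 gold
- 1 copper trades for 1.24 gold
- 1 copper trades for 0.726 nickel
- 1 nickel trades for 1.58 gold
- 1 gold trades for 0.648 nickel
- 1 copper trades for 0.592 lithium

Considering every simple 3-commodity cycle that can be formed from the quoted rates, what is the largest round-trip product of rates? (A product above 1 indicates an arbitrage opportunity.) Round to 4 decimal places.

nickel→copper→gold→nickel: 1.4 × 1.24 × 0.648 = 1.12493
nickel→lithium→gold→nickel: 0.804 × 1.89 × 0.648 = 0.98467
nickel→lithium→copper→nickel: 0.804 × 1.59 × 0.726 = 0.92809
Maximum is nickel→copper→gold→nickel at 1.1249; arbitrage exists.

1.1249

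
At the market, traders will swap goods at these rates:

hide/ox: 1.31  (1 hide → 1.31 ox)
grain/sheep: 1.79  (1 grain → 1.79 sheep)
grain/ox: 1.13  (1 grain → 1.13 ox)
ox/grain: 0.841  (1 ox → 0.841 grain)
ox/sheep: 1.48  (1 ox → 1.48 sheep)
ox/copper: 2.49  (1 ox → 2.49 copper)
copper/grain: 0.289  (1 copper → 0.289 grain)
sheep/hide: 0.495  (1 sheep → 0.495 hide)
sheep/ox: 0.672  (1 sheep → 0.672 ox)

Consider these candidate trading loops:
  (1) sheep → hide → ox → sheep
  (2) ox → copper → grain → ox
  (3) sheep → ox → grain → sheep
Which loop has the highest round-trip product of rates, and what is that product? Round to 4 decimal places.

1.0116

(1) 0.495 × 1.31 × 1.48 = 0.95971
(2) 2.49 × 0.289 × 1.13 = 0.81316
(3) 0.672 × 0.841 × 1.79 = 1.01162
Highest is cycle (3) at 1.0116 (>1, arbitrage).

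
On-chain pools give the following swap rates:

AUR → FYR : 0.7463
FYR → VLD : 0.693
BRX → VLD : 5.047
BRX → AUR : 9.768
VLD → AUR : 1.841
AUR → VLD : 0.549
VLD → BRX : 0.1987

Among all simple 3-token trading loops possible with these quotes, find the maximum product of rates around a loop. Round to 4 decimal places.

BRX→AUR→VLD→BRX: 9.768 × 0.549 × 0.1987 = 1.06555
FYR→VLD→AUR→FYR: 0.693 × 1.841 × 0.7463 = 0.95214
Maximum is BRX→AUR→VLD→BRX at 1.0656; arbitrage exists.

1.0656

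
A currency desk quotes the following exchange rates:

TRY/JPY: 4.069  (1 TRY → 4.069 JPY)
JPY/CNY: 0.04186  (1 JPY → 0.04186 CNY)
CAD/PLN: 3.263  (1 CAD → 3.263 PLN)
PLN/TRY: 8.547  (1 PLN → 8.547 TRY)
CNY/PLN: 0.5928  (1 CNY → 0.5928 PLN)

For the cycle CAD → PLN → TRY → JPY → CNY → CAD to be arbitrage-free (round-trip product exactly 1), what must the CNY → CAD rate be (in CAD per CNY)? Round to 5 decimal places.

Known legs of the cycle: 3.263 × 8.547 × 4.069 × 0.04186 = 4.75026339862074
For no arbitrage the full-cycle product must be 1, so the missing rate is 1 / 4.75026339862074 ≈ 0.2105146.

0.21051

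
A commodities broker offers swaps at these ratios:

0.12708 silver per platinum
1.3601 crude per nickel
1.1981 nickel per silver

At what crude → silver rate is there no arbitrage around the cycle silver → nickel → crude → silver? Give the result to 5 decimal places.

0.61367

Known legs of the cycle: 1.1981 × 1.3601 = 1.62953581
For no arbitrage the full-cycle product must be 1, so the missing rate is 1 / 1.62953581 ≈ 0.6136717.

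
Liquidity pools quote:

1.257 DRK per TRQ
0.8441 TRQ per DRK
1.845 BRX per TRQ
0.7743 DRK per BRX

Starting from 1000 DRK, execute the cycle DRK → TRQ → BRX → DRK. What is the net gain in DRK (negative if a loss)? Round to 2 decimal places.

205.87

1000 DRK × 0.8441 = 844.1 TRQ
844.1 TRQ × 1.845 = 1557.3645 BRX
1557.3645 BRX × 0.7743 = 1205.86733235 DRK
Net change: 1205.86733235 − 1000 = 205.86733235 DRK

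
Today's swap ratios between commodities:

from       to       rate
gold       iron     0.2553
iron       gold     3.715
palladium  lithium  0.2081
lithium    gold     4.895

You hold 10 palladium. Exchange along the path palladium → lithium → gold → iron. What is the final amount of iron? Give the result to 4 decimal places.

2.6006

10 palladium × 0.2081 = 2.081 lithium
2.081 lithium × 4.895 = 10.186495 gold
10.186495 gold × 0.2553 = 2.6006121735 iron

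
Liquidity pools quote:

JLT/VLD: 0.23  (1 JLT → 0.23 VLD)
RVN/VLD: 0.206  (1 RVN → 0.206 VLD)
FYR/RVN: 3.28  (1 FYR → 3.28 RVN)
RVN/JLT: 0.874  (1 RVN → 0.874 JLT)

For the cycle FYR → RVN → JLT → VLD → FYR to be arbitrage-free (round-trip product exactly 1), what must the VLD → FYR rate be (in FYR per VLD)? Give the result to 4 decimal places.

Known legs of the cycle: 3.28 × 0.874 × 0.23 = 0.6593456
For no arbitrage the full-cycle product must be 1, so the missing rate is 1 / 0.6593456 ≈ 1.516655.

1.5167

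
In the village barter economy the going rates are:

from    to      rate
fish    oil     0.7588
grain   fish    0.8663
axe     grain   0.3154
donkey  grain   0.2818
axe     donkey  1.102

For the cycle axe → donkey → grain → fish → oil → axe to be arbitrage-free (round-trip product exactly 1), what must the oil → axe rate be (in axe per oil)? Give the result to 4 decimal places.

Known legs of the cycle: 1.102 × 0.2818 × 0.8663 × 0.7588 = 0.204135351011984
For no arbitrage the full-cycle product must be 1, so the missing rate is 1 / 0.204135351011984 ≈ 4.898711.

4.8987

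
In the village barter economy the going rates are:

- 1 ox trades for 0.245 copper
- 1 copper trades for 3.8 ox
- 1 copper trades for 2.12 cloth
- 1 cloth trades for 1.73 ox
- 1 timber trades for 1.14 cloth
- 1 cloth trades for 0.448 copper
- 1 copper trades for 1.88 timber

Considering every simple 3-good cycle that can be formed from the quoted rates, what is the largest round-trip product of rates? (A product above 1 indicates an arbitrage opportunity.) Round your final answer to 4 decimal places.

0.9602

copper→timber→cloth→copper: 1.88 × 1.14 × 0.448 = 0.96015
copper→cloth→ox→copper: 2.12 × 1.73 × 0.245 = 0.89856
Maximum is copper→timber→cloth→copper at 0.9602; no arbitrage — every cycle loses value.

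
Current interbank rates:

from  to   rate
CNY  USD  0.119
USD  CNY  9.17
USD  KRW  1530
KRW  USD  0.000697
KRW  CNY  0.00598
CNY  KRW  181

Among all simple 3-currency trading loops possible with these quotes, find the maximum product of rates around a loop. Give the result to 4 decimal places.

KRW→USD→CNY→KRW: 0.000697 × 9.17 × 181 = 1.15686
KRW→CNY→USD→KRW: 0.00598 × 0.119 × 1530 = 1.08878
Maximum is KRW→USD→CNY→KRW at 1.1569; arbitrage exists.

1.1569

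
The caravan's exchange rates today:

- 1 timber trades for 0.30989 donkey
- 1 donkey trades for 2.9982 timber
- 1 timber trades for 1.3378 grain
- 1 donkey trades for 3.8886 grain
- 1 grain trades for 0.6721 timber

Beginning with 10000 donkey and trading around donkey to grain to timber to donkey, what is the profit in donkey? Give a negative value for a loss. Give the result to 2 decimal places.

10000 donkey × 3.8886 = 38886 grain
38886 grain × 0.6721 = 26135.2806 timber
26135.2806 timber × 0.30989 = 8099.062105134 donkey
Net change: 8099.062105134 − 10000 = -1900.937894866 donkey

-1900.94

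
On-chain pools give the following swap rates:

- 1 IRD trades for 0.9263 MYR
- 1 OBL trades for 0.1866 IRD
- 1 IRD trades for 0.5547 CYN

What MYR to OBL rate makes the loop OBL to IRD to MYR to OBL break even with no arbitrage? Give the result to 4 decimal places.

5.7854

Known legs of the cycle: 0.1866 × 0.9263 = 0.17284758
For no arbitrage the full-cycle product must be 1, so the missing rate is 1 / 0.17284758 ≈ 5.785444.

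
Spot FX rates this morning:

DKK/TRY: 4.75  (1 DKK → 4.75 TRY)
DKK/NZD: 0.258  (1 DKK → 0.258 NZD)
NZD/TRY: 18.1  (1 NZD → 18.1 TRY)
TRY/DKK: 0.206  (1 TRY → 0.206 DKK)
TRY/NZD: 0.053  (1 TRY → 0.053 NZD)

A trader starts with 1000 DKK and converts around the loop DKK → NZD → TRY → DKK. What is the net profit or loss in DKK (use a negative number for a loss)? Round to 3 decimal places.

1000 DKK × 0.258 = 258 NZD
258 NZD × 18.1 = 4669.8 TRY
4669.8 TRY × 0.206 = 961.9788 DKK
Net change: 961.9788 − 1000 = -38.0212 DKK

-38.021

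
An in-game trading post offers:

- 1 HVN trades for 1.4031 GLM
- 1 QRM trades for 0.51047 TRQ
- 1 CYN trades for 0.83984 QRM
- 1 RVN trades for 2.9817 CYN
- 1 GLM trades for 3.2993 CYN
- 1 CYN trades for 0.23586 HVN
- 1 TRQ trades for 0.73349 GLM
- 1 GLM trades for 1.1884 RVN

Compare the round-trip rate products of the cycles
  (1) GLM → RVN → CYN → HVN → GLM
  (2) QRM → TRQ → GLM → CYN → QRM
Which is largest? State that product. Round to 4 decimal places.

(1) 1.1884 × 2.9817 × 0.23586 × 1.4031 = 1.17265
(2) 0.51047 × 0.73349 × 3.2993 × 0.83984 = 1.03749
Highest is cycle (1) at 1.1727 (>1, arbitrage).

1.1727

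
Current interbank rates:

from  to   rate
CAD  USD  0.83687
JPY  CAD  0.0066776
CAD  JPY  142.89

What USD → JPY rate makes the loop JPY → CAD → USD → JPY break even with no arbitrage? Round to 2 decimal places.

Known legs of the cycle: 0.0066776 × 0.83687 = 0.005588283112
For no arbitrage the full-cycle product must be 1, so the missing rate is 1 / 0.005588283112 ≈ 178.9458.

178.95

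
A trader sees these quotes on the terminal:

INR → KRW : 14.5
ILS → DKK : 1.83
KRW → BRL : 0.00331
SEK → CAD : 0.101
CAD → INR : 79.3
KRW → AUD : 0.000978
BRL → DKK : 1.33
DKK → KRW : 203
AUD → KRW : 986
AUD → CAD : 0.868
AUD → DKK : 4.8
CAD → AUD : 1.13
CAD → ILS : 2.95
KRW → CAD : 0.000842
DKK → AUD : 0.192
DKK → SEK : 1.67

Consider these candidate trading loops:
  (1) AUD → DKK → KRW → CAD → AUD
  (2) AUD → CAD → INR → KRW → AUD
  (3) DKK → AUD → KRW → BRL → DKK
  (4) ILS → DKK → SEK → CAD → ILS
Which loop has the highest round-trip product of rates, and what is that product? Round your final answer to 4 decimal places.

(1) 4.8 × 203 × 0.000842 × 1.13 = 0.92710
(2) 0.868 × 79.3 × 14.5 × 0.000978 = 0.97611
(3) 0.192 × 986 × 0.00331 × 1.33 = 0.83341
(4) 1.83 × 1.67 × 0.101 × 2.95 = 0.91056
Highest is cycle (2) at 0.9761 (≤1, no arbitrage).

0.9761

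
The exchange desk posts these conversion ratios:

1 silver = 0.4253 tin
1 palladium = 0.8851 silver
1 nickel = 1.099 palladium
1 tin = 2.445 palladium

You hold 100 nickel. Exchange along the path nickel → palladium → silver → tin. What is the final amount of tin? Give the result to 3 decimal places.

100 nickel × 1.099 = 109.9 palladium
109.9 palladium × 0.8851 = 97.27249 silver
97.27249 silver × 0.4253 = 41.369989997 tin

41.370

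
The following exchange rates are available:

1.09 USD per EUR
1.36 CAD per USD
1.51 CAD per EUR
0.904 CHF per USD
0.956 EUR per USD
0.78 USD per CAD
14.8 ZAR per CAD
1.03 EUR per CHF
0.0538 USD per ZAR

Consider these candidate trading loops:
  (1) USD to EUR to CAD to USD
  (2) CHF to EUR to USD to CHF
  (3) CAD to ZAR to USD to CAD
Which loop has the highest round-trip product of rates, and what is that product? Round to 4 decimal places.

1.1260

(1) 0.956 × 1.51 × 0.78 = 1.12598
(2) 1.03 × 1.09 × 0.904 = 1.01492
(3) 14.8 × 0.0538 × 1.36 = 1.08289
Highest is cycle (1) at 1.1260 (>1, arbitrage).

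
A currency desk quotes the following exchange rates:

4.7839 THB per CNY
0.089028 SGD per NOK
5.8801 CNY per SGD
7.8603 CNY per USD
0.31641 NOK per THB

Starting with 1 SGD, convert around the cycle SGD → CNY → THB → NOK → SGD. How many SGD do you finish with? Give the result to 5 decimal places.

0.79240

1 SGD × 5.8801 = 5.8801 CNY
5.8801 CNY × 4.7839 = 28.12981039 THB
28.12981039 THB × 0.31641 = 8.9005533054999 NOK
8.9005533054999 NOK × 0.089028 = 0.7923984596820450972 SGD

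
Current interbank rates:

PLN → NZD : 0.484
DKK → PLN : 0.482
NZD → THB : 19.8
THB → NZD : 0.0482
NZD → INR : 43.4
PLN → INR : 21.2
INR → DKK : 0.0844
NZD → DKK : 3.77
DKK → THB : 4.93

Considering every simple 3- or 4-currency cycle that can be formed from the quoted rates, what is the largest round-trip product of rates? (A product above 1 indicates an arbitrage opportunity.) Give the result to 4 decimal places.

0.8959

NZD→DKK→THB→NZD: 3.77 × 4.93 × 0.0482 = 0.89585
NZD→DKK→PLN→NZD: 3.77 × 0.482 × 0.484 = 0.87950
INR→DKK→THB→NZD→INR: 0.0844 × 4.93 × 0.0482 × 43.4 = 0.87041
INR→DKK→PLN→INR: 0.0844 × 0.482 × 21.2 = 0.86243
INR→DKK→PLN→NZD→INR: 0.0844 × 0.482 × 0.484 × 43.4 = 0.85452
Maximum is NZD→DKK→THB→NZD at 0.8959; no arbitrage — every cycle loses value.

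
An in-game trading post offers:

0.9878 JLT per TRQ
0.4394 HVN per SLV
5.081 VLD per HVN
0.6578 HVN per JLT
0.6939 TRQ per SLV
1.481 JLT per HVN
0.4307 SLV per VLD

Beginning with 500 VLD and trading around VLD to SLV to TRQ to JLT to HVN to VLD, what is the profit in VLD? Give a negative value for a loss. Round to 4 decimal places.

-6.6515

500 VLD × 0.4307 = 215.35 SLV
215.35 SLV × 0.6939 = 149.431365 TRQ
149.431365 TRQ × 0.9878 = 147.608302347 JLT
147.608302347 JLT × 0.6578 = 97.0967412838566 HVN
97.0967412838566 HVN × 5.081 = 493.3485424632753846 VLD
Net change: 493.3485424632753846 − 500 = -6.6514575367246154 VLD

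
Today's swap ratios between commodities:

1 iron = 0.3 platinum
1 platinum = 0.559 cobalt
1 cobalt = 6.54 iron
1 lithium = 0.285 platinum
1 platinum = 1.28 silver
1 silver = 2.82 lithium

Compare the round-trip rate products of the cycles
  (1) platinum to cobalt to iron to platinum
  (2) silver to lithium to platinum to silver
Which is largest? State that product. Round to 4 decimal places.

1.0968

(1) 0.559 × 6.54 × 0.3 = 1.09676
(2) 2.82 × 0.285 × 1.28 = 1.02874
Highest is cycle (1) at 1.0968 (>1, arbitrage).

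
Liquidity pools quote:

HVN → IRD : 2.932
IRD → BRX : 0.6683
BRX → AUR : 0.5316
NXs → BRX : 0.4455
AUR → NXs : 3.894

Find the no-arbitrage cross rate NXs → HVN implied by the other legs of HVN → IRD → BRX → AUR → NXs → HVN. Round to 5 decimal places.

Known legs of the cycle: 2.932 × 0.6683 × 0.5316 × 3.894 = 4.05617184856224
For no arbitrage the full-cycle product must be 1, so the missing rate is 1 / 4.05617184856224 ≈ 0.2465379.

0.24654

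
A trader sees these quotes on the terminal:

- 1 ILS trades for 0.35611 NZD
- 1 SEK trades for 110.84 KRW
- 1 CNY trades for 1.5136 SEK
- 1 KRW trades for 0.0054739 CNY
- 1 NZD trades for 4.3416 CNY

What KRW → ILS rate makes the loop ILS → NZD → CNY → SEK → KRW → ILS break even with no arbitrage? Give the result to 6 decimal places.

0.003855

Known legs of the cycle: 0.35611 × 4.3416 × 1.5136 × 110.84 = 259.383062796954624
For no arbitrage the full-cycle product must be 1, so the missing rate is 1 / 259.383062796954624 ≈ 0.00385530.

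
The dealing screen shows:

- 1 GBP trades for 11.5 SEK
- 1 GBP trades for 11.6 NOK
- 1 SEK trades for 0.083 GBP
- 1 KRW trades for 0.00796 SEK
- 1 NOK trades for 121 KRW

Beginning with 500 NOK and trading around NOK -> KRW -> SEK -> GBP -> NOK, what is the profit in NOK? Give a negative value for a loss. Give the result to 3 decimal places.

500 NOK × 121 = 60500 KRW
60500 KRW × 0.00796 = 481.58 SEK
481.58 SEK × 0.083 = 39.97114 GBP
39.97114 GBP × 11.6 = 463.665224 NOK
Net change: 463.665224 − 500 = -36.334776 NOK

-36.335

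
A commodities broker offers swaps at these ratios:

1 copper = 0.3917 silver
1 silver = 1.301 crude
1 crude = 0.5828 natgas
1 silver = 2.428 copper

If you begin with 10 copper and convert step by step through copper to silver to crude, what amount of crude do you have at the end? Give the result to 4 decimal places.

10 copper × 0.3917 = 3.917 silver
3.917 silver × 1.301 = 5.096017 crude

5.0960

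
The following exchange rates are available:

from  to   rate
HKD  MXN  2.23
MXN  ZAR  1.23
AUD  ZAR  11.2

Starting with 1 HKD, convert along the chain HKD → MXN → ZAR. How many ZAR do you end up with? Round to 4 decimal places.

1 HKD × 2.23 = 2.23 MXN
2.23 MXN × 1.23 = 2.7429 ZAR

2.7429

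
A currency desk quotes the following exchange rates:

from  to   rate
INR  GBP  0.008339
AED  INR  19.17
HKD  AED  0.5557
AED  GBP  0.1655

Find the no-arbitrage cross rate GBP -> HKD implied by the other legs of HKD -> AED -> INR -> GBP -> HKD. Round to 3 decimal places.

Known legs of the cycle: 0.5557 × 19.17 × 0.008339 = 0.088833440691
For no arbitrage the full-cycle product must be 1, so the missing rate is 1 / 0.088833440691 ≈ 11.25702.

11.257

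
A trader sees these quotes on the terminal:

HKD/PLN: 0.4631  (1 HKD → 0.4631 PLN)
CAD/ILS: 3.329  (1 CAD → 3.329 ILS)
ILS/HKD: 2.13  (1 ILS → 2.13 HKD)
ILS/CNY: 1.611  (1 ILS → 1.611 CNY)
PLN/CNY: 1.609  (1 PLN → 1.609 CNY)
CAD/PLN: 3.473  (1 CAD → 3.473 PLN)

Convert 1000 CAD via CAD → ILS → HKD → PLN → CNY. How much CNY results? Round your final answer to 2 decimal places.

5283.53

1000 CAD × 3.329 = 3329 ILS
3329 ILS × 2.13 = 7090.77 HKD
7090.77 HKD × 0.4631 = 3283.735587 PLN
3283.735587 PLN × 1.609 = 5283.530559483 CNY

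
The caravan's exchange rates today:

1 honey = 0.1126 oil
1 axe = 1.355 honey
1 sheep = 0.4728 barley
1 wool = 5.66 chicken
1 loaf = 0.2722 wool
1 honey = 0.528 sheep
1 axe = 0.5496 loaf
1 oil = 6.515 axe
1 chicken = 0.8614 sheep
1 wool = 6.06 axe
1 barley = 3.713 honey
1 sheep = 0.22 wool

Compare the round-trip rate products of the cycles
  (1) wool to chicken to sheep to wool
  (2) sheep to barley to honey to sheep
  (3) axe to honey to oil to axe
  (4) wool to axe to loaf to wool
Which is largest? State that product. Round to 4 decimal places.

1.0726

(1) 5.66 × 0.8614 × 0.22 = 1.07262
(2) 0.4728 × 3.713 × 0.528 = 0.92691
(3) 1.355 × 0.1126 × 6.515 = 0.99401
(4) 6.06 × 0.5496 × 0.2722 = 0.90658
Highest is cycle (1) at 1.0726 (>1, arbitrage).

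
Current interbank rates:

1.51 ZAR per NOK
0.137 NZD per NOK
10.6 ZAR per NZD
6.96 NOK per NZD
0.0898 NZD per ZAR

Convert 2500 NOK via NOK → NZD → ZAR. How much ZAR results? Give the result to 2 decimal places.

2500 NOK × 0.137 = 342.5 NZD
342.5 NZD × 10.6 = 3630.5 ZAR

3630.50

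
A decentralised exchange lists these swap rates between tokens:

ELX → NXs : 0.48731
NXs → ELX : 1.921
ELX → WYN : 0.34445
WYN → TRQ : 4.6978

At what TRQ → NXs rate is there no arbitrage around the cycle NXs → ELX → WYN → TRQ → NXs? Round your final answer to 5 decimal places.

Known legs of the cycle: 1.921 × 0.34445 × 4.6978 = 3.10848000041
For no arbitrage the full-cycle product must be 1, so the missing rate is 1 / 3.10848000041 ≈ 0.3217006.

0.32170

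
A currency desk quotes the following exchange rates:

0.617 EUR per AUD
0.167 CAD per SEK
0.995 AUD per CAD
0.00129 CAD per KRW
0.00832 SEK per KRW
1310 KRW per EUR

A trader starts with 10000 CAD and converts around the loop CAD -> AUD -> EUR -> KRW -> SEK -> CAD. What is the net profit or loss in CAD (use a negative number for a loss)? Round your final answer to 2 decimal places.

10000 CAD × 0.995 = 9950 AUD
9950 AUD × 0.617 = 6139.15 EUR
6139.15 EUR × 1310 = 8042286.5 KRW
8042286.5 KRW × 0.00832 = 66911.82368 SEK
66911.82368 SEK × 0.167 = 11174.27455456 CAD
Net change: 11174.27455456 − 10000 = 1174.27455456 CAD

1174.27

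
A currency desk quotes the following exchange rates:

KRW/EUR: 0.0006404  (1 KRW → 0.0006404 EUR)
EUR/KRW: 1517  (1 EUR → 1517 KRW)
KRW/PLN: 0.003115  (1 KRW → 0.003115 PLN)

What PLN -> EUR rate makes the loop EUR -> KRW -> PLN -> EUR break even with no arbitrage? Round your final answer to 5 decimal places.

Known legs of the cycle: 1517 × 0.003115 = 4.725455
For no arbitrage the full-cycle product must be 1, so the missing rate is 1 / 4.725455 ≈ 0.2116198.

0.21162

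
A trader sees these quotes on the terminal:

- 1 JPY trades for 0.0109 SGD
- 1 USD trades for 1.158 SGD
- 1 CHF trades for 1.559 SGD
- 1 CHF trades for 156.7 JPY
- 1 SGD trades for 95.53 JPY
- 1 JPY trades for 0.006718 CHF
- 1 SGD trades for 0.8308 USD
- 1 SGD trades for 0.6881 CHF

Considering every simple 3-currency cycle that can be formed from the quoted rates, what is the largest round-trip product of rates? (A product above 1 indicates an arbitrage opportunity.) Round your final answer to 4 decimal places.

1.1753

SGD→CHF→JPY→SGD: 0.6881 × 156.7 × 0.0109 = 1.17530
SGD→JPY→CHF→SGD: 95.53 × 0.006718 × 1.559 = 1.00052
Maximum is SGD→CHF→JPY→SGD at 1.1753; arbitrage exists.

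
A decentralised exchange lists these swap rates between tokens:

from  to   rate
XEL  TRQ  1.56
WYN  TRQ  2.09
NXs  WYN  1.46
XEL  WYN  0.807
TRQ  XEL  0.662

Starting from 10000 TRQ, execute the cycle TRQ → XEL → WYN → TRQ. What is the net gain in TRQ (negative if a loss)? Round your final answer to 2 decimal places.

10000 TRQ × 0.662 = 6620 XEL
6620 XEL × 0.807 = 5342.34 WYN
5342.34 WYN × 2.09 = 11165.4906 TRQ
Net change: 11165.4906 − 10000 = 1165.4906 TRQ

1165.49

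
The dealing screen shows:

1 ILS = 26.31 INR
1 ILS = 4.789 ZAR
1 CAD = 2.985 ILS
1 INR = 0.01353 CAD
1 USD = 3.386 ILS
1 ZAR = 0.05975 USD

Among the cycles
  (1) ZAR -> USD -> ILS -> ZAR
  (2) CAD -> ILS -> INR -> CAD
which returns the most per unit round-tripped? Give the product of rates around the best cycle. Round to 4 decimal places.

(1) 0.05975 × 3.386 × 4.789 = 0.96888
(2) 2.985 × 26.31 × 0.01353 = 1.06258
Highest is cycle (2) at 1.0626 (>1, arbitrage).

1.0626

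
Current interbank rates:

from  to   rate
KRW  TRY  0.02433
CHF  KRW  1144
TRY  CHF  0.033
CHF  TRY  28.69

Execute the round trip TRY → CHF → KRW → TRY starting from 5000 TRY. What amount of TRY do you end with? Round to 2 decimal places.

4592.53

5000 TRY × 0.033 = 165 CHF
165 CHF × 1144 = 188760 KRW
188760 KRW × 0.02433 = 4592.5308 TRY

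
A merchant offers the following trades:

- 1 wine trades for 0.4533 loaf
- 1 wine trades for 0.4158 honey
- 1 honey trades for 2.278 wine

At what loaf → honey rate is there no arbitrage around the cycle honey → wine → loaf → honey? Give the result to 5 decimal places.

0.96841

Known legs of the cycle: 2.278 × 0.4533 = 1.0326174
For no arbitrage the full-cycle product must be 1, so the missing rate is 1 / 1.0326174 ≈ 0.9684129.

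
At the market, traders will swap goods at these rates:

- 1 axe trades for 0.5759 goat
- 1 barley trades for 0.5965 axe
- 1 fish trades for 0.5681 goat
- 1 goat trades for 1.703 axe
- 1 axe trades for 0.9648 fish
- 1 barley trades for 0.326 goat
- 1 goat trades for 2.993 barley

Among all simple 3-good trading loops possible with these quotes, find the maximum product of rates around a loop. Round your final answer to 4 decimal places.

1.0282

axe→goat→barley→axe: 0.5759 × 2.993 × 0.5965 = 1.02817
axe→fish→goat→axe: 0.9648 × 0.5681 × 1.703 = 0.93342
Maximum is axe→goat→barley→axe at 1.0282; arbitrage exists.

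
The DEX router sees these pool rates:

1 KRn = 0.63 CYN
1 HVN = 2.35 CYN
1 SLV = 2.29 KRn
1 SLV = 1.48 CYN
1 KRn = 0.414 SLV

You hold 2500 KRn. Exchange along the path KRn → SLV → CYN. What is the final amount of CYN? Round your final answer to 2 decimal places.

1531.80

2500 KRn × 0.414 = 1035 SLV
1035 SLV × 1.48 = 1531.8 CYN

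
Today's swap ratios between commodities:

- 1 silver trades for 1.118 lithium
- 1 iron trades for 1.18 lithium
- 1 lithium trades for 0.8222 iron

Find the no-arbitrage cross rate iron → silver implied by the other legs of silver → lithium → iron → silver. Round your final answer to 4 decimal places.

Known legs of the cycle: 1.118 × 0.8222 = 0.9192196
For no arbitrage the full-cycle product must be 1, so the missing rate is 1 / 0.9192196 ≈ 1.087879.

1.0879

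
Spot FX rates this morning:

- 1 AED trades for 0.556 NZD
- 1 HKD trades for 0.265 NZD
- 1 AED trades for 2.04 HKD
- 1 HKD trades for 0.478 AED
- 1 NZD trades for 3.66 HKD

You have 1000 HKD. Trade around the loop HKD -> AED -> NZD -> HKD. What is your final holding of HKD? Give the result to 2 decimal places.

972.71

1000 HKD × 0.478 = 478 AED
478 AED × 0.556 = 265.768 NZD
265.768 NZD × 3.66 = 972.71088 HKD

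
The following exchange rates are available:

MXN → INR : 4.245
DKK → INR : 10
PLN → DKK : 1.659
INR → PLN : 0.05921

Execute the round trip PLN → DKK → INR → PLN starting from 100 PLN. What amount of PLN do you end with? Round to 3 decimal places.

100 PLN × 1.659 = 165.9 DKK
165.9 DKK × 10 = 1659 INR
1659 INR × 0.05921 = 98.22939 PLN

98.229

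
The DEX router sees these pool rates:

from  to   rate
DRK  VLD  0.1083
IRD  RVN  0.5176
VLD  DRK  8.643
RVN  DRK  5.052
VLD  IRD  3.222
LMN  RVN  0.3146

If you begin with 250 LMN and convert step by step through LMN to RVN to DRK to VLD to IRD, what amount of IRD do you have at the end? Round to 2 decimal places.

138.65

250 LMN × 0.3146 = 78.65 RVN
78.65 RVN × 5.052 = 397.3398 DRK
397.3398 DRK × 0.1083 = 43.03190034 VLD
43.03190034 VLD × 3.222 = 138.64878289548 IRD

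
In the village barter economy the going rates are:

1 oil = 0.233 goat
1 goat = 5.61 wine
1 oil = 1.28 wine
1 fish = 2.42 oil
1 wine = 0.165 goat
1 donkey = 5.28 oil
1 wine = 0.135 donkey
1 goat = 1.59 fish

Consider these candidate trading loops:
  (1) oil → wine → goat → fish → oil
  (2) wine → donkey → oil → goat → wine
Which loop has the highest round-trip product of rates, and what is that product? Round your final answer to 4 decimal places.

0.9317

(1) 1.28 × 0.165 × 1.59 × 2.42 = 0.81266
(2) 0.135 × 5.28 × 0.233 × 5.61 = 0.93172
Highest is cycle (2) at 0.9317 (≤1, no arbitrage).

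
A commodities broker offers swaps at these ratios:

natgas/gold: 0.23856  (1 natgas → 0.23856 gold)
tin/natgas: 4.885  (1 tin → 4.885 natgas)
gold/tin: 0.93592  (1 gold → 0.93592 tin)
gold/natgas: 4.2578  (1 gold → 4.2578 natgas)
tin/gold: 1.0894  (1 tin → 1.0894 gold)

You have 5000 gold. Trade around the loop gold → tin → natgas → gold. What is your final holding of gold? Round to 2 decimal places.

5453.44

5000 gold × 0.93592 = 4679.6 tin
4679.6 tin × 4.885 = 22859.846 natgas
22859.846 natgas × 0.23856 = 5453.44486176 gold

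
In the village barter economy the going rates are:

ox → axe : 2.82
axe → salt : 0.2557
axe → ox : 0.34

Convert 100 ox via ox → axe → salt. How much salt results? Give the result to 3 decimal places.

72.107

100 ox × 2.82 = 282 axe
282 axe × 0.2557 = 72.1074 salt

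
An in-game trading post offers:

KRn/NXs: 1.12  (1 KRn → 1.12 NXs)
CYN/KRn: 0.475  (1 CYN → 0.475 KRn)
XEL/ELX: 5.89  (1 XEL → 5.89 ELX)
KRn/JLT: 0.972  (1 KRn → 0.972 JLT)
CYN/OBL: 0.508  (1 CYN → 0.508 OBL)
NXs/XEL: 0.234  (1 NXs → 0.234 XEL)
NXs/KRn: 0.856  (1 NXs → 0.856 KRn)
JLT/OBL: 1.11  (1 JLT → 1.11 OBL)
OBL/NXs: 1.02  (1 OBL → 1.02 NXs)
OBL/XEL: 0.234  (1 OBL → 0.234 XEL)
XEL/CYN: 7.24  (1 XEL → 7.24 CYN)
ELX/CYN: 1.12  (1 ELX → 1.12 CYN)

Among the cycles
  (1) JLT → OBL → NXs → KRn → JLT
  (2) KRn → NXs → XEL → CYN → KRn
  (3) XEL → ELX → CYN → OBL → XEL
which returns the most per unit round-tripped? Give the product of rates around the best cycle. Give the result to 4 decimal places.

0.9420

(1) 1.11 × 1.02 × 0.856 × 0.972 = 0.94203
(2) 1.12 × 0.234 × 7.24 × 0.475 = 0.90129
(3) 5.89 × 1.12 × 0.508 × 0.234 = 0.78417
Highest is cycle (1) at 0.9420 (≤1, no arbitrage).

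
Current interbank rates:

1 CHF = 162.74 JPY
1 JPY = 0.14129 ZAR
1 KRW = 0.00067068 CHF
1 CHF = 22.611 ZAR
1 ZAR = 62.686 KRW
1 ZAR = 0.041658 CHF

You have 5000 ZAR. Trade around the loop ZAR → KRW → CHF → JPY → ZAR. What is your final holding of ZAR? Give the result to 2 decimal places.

4833.50

5000 ZAR × 62.686 = 313430 KRW
313430 KRW × 0.00067068 = 210.2112324 CHF
210.2112324 CHF × 162.74 = 34209.775960776 JPY
34209.775960776 JPY × 0.14129 = 4833.49924549804104 ZAR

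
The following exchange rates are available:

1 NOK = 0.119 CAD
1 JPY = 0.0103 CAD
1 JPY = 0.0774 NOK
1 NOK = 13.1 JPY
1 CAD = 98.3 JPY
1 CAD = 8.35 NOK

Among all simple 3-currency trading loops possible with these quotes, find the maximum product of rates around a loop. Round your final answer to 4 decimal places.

CAD→NOK→JPY→CAD: 8.35 × 13.1 × 0.0103 = 1.12667
CAD→JPY→NOK→CAD: 98.3 × 0.0774 × 0.119 = 0.90540
Maximum is CAD→NOK→JPY→CAD at 1.1267; arbitrage exists.

1.1267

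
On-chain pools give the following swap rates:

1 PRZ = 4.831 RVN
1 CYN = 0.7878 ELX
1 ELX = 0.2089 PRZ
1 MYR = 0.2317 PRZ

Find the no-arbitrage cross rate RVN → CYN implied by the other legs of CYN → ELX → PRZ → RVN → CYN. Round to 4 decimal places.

1.2578

Known legs of the cycle: 0.7878 × 0.2089 × 4.831 = 0.79504453002
For no arbitrage the full-cycle product must be 1, so the missing rate is 1 / 0.79504453002 ≈ 1.257791.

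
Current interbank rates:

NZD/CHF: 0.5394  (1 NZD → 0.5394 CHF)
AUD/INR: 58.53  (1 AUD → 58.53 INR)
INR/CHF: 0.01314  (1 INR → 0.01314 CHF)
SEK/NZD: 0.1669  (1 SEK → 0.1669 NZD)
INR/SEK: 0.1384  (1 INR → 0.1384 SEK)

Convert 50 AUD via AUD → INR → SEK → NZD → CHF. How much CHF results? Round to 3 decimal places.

36.463

50 AUD × 58.53 = 2926.5 INR
2926.5 INR × 0.1384 = 405.0276 SEK
405.0276 SEK × 0.1669 = 67.59910644 NZD
67.59910644 NZD × 0.5394 = 36.462958013736 CHF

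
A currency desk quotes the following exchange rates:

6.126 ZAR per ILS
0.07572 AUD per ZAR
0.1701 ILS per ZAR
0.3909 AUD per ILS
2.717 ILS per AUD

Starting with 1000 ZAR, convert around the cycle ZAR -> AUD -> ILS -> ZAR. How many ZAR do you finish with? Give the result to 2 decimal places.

1000 ZAR × 0.07572 = 75.72 AUD
75.72 AUD × 2.717 = 205.73124 ILS
205.73124 ILS × 6.126 = 1260.30957624 ZAR

1260.31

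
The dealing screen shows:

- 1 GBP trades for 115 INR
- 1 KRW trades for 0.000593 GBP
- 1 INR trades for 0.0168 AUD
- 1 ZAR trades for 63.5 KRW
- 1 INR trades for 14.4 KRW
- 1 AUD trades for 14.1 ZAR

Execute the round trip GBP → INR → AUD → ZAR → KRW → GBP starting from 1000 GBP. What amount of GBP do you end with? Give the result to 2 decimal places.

1025.78

1000 GBP × 115 = 115000 INR
115000 INR × 0.0168 = 1932 AUD
1932 AUD × 14.1 = 27241.2 ZAR
27241.2 ZAR × 63.5 = 1729816.2 KRW
1729816.2 KRW × 0.000593 = 1025.7810066 GBP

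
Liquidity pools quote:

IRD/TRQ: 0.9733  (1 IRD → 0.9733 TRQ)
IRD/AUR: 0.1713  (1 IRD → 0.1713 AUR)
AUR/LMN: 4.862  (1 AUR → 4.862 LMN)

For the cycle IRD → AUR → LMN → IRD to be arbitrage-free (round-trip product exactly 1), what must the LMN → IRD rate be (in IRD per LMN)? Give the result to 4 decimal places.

Known legs of the cycle: 0.1713 × 4.862 = 0.8328606
For no arbitrage the full-cycle product must be 1, so the missing rate is 1 / 0.8328606 ≈ 1.200681.

1.2007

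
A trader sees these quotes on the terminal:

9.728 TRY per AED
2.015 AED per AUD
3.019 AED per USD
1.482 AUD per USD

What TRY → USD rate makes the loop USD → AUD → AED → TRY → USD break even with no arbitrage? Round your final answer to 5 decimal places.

Known legs of the cycle: 1.482 × 2.015 × 9.728 = 29.05004544
For no arbitrage the full-cycle product must be 1, so the missing rate is 1 / 29.05004544 ≈ 0.0344234.

0.03442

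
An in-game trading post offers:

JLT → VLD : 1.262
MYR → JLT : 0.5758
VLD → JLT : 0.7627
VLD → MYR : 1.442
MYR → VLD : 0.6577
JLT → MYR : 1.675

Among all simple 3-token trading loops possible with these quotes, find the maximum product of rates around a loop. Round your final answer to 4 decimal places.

1.0478

MYR→JLT→VLD→MYR: 0.5758 × 1.262 × 1.442 = 1.04784
MYR→VLD→JLT→MYR: 0.6577 × 0.7627 × 1.675 = 0.84023
Maximum is MYR→JLT→VLD→MYR at 1.0478; arbitrage exists.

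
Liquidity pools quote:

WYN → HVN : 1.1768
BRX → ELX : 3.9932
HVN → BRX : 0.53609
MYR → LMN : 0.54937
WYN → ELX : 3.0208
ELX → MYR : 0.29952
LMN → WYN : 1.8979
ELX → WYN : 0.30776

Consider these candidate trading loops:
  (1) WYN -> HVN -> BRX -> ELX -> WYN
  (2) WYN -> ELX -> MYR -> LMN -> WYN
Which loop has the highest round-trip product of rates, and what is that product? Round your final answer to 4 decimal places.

(1) 1.1768 × 0.53609 × 3.9932 × 0.30776 = 0.77531
(2) 3.0208 × 0.29952 × 0.54937 × 1.8979 = 0.94338
Highest is cycle (2) at 0.9434 (≤1, no arbitrage).

0.9434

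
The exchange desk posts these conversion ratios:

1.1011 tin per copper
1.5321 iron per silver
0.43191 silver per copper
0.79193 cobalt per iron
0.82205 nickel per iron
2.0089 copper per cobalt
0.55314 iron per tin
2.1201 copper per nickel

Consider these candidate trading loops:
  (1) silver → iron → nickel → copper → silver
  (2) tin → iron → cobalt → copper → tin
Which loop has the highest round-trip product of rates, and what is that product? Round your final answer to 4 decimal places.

1.1533

(1) 1.5321 × 0.82205 × 2.1201 × 0.43191 = 1.15328
(2) 0.55314 × 0.79193 × 2.0089 × 1.1011 = 0.96896
Highest is cycle (1) at 1.1533 (>1, arbitrage).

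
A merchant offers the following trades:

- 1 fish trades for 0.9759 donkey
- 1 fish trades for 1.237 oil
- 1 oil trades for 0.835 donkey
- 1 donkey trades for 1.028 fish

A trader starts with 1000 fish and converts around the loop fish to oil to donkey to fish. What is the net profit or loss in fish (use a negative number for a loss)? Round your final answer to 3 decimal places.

61.816

1000 fish × 1.237 = 1237 oil
1237 oil × 0.835 = 1032.895 donkey
1032.895 donkey × 1.028 = 1061.81606 fish
Net change: 1061.81606 − 1000 = 61.81606 fish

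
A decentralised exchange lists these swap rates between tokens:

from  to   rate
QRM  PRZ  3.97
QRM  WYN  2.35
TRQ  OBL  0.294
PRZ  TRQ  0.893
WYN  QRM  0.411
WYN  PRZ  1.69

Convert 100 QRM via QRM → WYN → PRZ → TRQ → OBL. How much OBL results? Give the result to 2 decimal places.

104.27

100 QRM × 2.35 = 235 WYN
235 WYN × 1.69 = 397.15 PRZ
397.15 PRZ × 0.893 = 354.65495 TRQ
354.65495 TRQ × 0.294 = 104.2685553 OBL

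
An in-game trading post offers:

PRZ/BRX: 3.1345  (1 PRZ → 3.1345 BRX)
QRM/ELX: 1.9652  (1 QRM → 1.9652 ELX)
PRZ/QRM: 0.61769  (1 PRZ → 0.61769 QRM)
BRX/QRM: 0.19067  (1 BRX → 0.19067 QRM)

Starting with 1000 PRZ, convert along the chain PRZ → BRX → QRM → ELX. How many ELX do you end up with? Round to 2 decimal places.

1000 PRZ × 3.1345 = 3134.5 BRX
3134.5 BRX × 0.19067 = 597.655115 QRM
597.655115 QRM × 1.9652 = 1174.511831998 ELX

1174.51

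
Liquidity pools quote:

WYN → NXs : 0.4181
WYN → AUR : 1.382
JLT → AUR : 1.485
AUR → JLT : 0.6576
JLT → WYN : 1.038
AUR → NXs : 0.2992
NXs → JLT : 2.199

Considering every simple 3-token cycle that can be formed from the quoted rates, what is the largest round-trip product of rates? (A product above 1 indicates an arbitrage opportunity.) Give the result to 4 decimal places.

AUR→NXs→JLT→AUR: 0.2992 × 2.199 × 1.485 = 0.97704
WYN→NXs→JLT→WYN: 0.4181 × 2.199 × 1.038 = 0.95434
AUR→JLT→WYN→AUR: 0.6576 × 1.038 × 1.382 = 0.94334
Maximum is AUR→NXs→JLT→AUR at 0.9770; no arbitrage — every cycle loses value.

0.9770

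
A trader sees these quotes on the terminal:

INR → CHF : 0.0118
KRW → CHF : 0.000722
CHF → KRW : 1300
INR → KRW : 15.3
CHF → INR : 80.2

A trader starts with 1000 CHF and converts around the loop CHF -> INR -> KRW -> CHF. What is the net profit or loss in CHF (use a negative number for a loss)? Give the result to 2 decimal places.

1000 CHF × 80.2 = 80200 INR
80200 INR × 15.3 = 1227060 KRW
1227060 KRW × 0.000722 = 885.93732 CHF
Net change: 885.93732 − 1000 = -114.06268 CHF

-114.06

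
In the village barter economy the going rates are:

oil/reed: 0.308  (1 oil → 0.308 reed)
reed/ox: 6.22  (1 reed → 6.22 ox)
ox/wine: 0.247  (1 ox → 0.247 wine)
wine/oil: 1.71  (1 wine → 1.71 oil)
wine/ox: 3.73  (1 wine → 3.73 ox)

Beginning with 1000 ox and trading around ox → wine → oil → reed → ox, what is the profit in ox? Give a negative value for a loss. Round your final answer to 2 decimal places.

1000 ox × 0.247 = 247 wine
247 wine × 1.71 = 422.37 oil
422.37 oil × 0.308 = 130.08996 reed
130.08996 reed × 6.22 = 809.1595512 ox
Net change: 809.1595512 − 1000 = -190.8404488 ox

-190.84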